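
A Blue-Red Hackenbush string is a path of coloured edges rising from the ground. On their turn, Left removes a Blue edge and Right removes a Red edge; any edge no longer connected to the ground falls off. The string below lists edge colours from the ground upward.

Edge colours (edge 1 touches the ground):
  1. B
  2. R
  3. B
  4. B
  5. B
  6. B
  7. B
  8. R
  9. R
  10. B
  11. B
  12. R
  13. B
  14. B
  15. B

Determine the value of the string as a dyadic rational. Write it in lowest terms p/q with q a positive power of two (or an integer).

15983/16384

Build g(s[:k]) for k = 1..15, string s = B R B B B B B R R B B R B B B.
step 1: add B to get B; options L={ 0 } R={ none } -> 1
step 2: add R to get BR; options L={ 0 } R={ 1 } -> 1/2
step 3: add B to get BRB; options L={ 0, 1/2 } R={ 1 } -> 3/4
step 4: add B to get BRBB; options L={ 0, 1/2, 3/4 } R={ 1 } -> 7/8
step 5: add B to get BRBBB; options L={ 0, 1/2, 3/4, 7/8 } R={ 1 } -> 15/16
step 6: add B to get BRBBBB; options L={ 0, 1/2, 3/4, 7/8, 15/16 } R={ 1 } -> 31/32
step 7: add B to get BRBBBBB; options L={ 0, 1/2, 3/4, 7/8, 15/16, 31/32 } R={ 1 } -> 63/64
step 8: add R to get BRBBBBBR; options L={ 0, 1/2, 3/4, 7/8, 15/16, 31/32 } R={ 63/64, 1 } -> 125/128
step 9: add R to get BRBBBBBRR; options L={ 0, 1/2, 3/4, 7/8, 15/16, 31/32 } R={ 125/128, 63/64, 1 } -> 249/256
step 10: add B to get BRBBBBBRRB; options L={ 0, 1/2, 3/4, 7/8, 15/16, 31/32, 249/256 } R={ 125/128, 63/64, 1 } -> 499/512
step 11: add B to get BRBBBBBRRBB; options L={ 0, 1/2, 3/4, 7/8, 15/16, 31/32, 249/256, 499/512 } R={ 125/128, 63/64, 1 } -> 999/1024
step 12: add R to get BRBBBBBRRBBR; options L={ 0, 1/2, 3/4, 7/8, 15/16, 31/32, 249/256, 499/512 } R={ 999/1024, 125/128, 63/64, 1 } -> 1997/2048
step 13: add B to get BRBBBBBRRBBRB; options L={ 0, 1/2, 3/4, 7/8, 15/16, 31/32, 249/256, 499/512, 1997/2048 } R={ 999/1024, 125/128, 63/64, 1 } -> 3995/4096
step 14: add B to get BRBBBBBRRBBRBB; options L={ 0, 1/2, 3/4, 7/8, 15/16, 31/32, 249/256, 499/512, 1997/2048, 3995/4096 } R={ 999/1024, 125/128, 63/64, 1 } -> 7991/8192
step 15: add B to get BRBBBBBRRBBRBBB; options L={ 0, 1/2, 3/4, 7/8, 15/16, 31/32, 249/256, 499/512, 1997/2048, 3995/4096, 7991/8192 } R={ 999/1024, 125/128, 63/64, 1 } -> 15983/16384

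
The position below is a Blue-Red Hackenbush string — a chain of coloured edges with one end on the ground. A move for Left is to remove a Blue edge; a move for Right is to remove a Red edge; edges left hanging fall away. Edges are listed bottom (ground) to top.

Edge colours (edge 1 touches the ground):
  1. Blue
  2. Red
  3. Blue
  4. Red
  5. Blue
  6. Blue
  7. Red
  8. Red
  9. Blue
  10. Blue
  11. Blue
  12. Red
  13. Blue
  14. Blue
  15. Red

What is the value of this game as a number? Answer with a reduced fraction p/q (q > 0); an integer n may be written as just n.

Recurse on prefixes of the 15-edge string Blue Red Blue Red Blue Blue Red Red Blue Blue Blue Red Blue Blue Red:
edge 1 of 15 (Blue): { 0 | ∅ } gives 1
edge 2 of 15 (Red): { 0 | 1 } gives 1/2
edge 3 of 15 (Blue): { 0, 1/2 | 1 } gives 3/4
edge 4 of 15 (Red): { 0, 1/2 | 3/4, 1 } gives 5/8
edge 5 of 15 (Blue): { 0, 1/2, 5/8 | 3/4, 1 } gives 11/16
edge 6 of 15 (Blue): { 0, 1/2, 5/8, 11/16 | 3/4, 1 } gives 23/32
edge 7 of 15 (Red): { 0, 1/2, 5/8, 11/16 | 23/32, 3/4, 1 } gives 45/64
edge 8 of 15 (Red): { 0, 1/2, 5/8, 11/16 | 45/64, 23/32, 3/4, 1 } gives 89/128
edge 9 of 15 (Blue): { 0, 1/2, 5/8, 11/16, 89/128 | 45/64, 23/32, 3/4, 1 } gives 179/256
edge 10 of 15 (Blue): { 0, 1/2, 5/8, 11/16, 89/128, 179/256 | 45/64, 23/32, 3/4, 1 } gives 359/512
edge 11 of 15 (Blue): { 0, 1/2, 5/8, 11/16, 89/128, 179/256, 359/512 | 45/64, 23/32, 3/4, 1 } gives 719/1024
edge 12 of 15 (Red): { 0, 1/2, 5/8, 11/16, 89/128, 179/256, 359/512 | 719/1024, 45/64, 23/32, 3/4, 1 } gives 1437/2048
edge 13 of 15 (Blue): { 0, 1/2, 5/8, 11/16, 89/128, 179/256, 359/512, 1437/2048 | 719/1024, 45/64, 23/32, 3/4, 1 } gives 2875/4096
edge 14 of 15 (Blue): { 0, 1/2, 5/8, 11/16, 89/128, 179/256, 359/512, 1437/2048, 2875/4096 | 719/1024, 45/64, 23/32, 3/4, 1 } gives 5751/8192
edge 15 of 15 (Red): { 0, 1/2, 5/8, 11/16, 89/128, 179/256, 359/512, 1437/2048, 2875/4096 | 5751/8192, 719/1024, 45/64, 23/32, 3/4, 1 } gives 11501/16384

11501/16384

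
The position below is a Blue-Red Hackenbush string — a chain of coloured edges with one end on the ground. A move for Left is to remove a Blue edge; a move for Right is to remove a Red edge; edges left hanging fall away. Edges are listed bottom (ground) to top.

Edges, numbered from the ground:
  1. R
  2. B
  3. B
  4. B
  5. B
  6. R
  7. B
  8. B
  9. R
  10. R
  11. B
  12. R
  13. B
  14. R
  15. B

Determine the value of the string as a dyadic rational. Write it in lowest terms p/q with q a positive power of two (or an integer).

Prefix values for R B B B B R B B R R B R B R B via {L|R} + simplicity:
edge 1 of 15 (R): { (no moves) | 0 } so -1
edge 2 of 15 (B): { -1 | 0 } so -1/2
edge 3 of 15 (B): { -1; -1/2 | 0 } so -1/4
edge 4 of 15 (B): { -1; -1/2; -1/4 | 0 } so -1/8
edge 5 of 15 (B): { -1; -1/2; -1/4; -1/8 | 0 } so -1/16
edge 6 of 15 (R): { -1; -1/2; -1/4; -1/8 | -1/16; 0 } so -3/32
edge 7 of 15 (B): { -1; -1/2; -1/4; -1/8; -3/32 | -1/16; 0 } so -5/64
edge 8 of 15 (B): { -1; -1/2; -1/4; -1/8; -3/32; -5/64 | -1/16; 0 } so -9/128
edge 9 of 15 (R): { -1; -1/2; -1/4; -1/8; -3/32; -5/64 | -9/128; -1/16; 0 } so -19/256
edge 10 of 15 (R): { -1; -1/2; -1/4; -1/8; -3/32; -5/64 | -19/256; -9/128; -1/16; 0 } so -39/512
edge 11 of 15 (B): { -1; -1/2; -1/4; -1/8; -3/32; -5/64; -39/512 | -19/256; -9/128; -1/16; 0 } so -77/1024
edge 12 of 15 (R): { -1; -1/2; -1/4; -1/8; -3/32; -5/64; -39/512 | -77/1024; -19/256; -9/128; -1/16; 0 } so -155/2048
edge 13 of 15 (B): { -1; -1/2; -1/4; -1/8; -3/32; -5/64; -39/512; -155/2048 | -77/1024; -19/256; -9/128; -1/16; 0 } so -309/4096
edge 14 of 15 (R): { -1; -1/2; -1/4; -1/8; -3/32; -5/64; -39/512; -155/2048 | -309/4096; -77/1024; -19/256; -9/128; -1/16; 0 } so -619/8192
edge 15 of 15 (B): { -1; -1/2; -1/4; -1/8; -3/32; -5/64; -39/512; -155/2048; -619/8192 | -309/4096; -77/1024; -19/256; -9/128; -1/16; 0 } so -1237/16384

-1237/16384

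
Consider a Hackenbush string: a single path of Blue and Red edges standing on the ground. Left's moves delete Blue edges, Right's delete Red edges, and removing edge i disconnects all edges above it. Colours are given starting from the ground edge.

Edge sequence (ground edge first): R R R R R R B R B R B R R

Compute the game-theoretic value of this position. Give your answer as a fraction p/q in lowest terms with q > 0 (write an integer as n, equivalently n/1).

-727/128

Prefix values for R R R R R R B R B R B R R via {L|R} + simplicity:
R: Left { — }, Right { 0 } — simplest -1
RR: Left { — }, Right { -1 0 } — simplest -2
RRR: Left { — }, Right { -2 -1 0 } — simplest -3
RRRR: Left { — }, Right { -3 -2 -1 0 } — simplest -4
RRRRR: Left { — }, Right { -4 -3 -2 -1 0 } — simplest -5
RRRRRR: Left { — }, Right { -5 -4 -3 -2 -1 0 } — simplest -6
RRRRRRB: Left { -6 }, Right { -5 -4 -3 -2 -1 0 } — simplest -11/2
RRRRRRBR: Left { -6 }, Right { -11/2 -5 -4 -3 -2 -1 0 } — simplest -23/4
RRRRRRBRB: Left { -6 -23/4 }, Right { -11/2 -5 -4 -3 -2 -1 0 } — simplest -45/8
RRRRRRBRBR: Left { -6 -23/4 }, Right { -45/8 -11/2 -5 -4 -3 -2 -1 0 } — simplest -91/16
RRRRRRBRBRB: Left { -6 -23/4 -91/16 }, Right { -45/8 -11/2 -5 -4 -3 -2 -1 0 } — simplest -181/32
RRRRRRBRBRBR: Left { -6 -23/4 -91/16 }, Right { -181/32 -45/8 -11/2 -5 -4 -3 -2 -1 0 } — simplest -363/64
RRRRRRBRBRBRR: Left { -6 -23/4 -91/16 }, Right { -363/64 -181/32 -45/8 -11/2 -5 -4 -3 -2 -1 0 } — simplest -727/128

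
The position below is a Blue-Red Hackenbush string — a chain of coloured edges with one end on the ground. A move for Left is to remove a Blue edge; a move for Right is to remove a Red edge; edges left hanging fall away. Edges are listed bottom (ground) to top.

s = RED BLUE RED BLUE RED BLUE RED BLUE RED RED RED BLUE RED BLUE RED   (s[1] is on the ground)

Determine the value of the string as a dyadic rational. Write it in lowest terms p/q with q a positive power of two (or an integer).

-10987/16384

Build G(s[:k]) for k = 1..15, string s = RED BLUE RED BLUE RED BLUE RED BLUE RED RED RED BLUE RED BLUE RED.
1 of 15 · R · max L −∞ · min R 0 = -1
2 of 15 · RB · max L -1 · min R 0 = -1/2
3 of 15 · RBR · max L -1 · min R -1/2 = -3/4
4 of 15 · RBRB · max L -3/4 · min R -1/2 = -5/8
5 of 15 · RBRBR · max L -3/4 · min R -5/8 = -11/16
6 of 15 · RBRBRB · max L -11/16 · min R -5/8 = -21/32
7 of 15 · RBRBRBR · max L -11/16 · min R -21/32 = -43/64
8 of 15 · RBRBRBRB · max L -43/64 · min R -21/32 = -85/128
9 of 15 · RBRBRBRBR · max L -43/64 · min R -85/128 = -171/256
10 of 15 · RBRBRBRBRR · max L -43/64 · min R -171/256 = -343/512
11 of 15 · RBRBRBRBRRR · max L -43/64 · min R -343/512 = -687/1024
12 of 15 · RBRBRBRBRRRB · max L -687/1024 · min R -343/512 = -1373/2048
13 of 15 · RBRBRBRBRRRBR · max L -687/1024 · min R -1373/2048 = -2747/4096
14 of 15 · RBRBRBRBRRRBRB · max L -2747/4096 · min R -1373/2048 = -5493/8192
15 of 15 · RBRBRBRBRRRBRBR · max L -2747/4096 · min R -5493/8192 = -10987/16384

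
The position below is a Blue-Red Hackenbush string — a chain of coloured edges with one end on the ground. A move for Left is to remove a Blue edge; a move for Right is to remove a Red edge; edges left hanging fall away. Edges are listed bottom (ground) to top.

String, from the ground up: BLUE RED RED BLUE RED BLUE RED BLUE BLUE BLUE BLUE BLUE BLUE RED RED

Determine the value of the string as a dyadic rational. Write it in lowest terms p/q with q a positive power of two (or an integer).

5625/16384

edge 1 of 15 (BLUE): { 0 | (no moves) } = 1
edge 2 of 15 (RED): { 0 | 1 } = 1/2
edge 3 of 15 (RED): { 0 | 1/2, 1 } = 1/4
edge 4 of 15 (BLUE): { 0, 1/4 | 1/2, 1 } = 3/8
edge 5 of 15 (RED): { 0, 1/4 | 3/8, 1/2, 1 } = 5/16
edge 6 of 15 (BLUE): { 0, 1/4, 5/16 | 3/8, 1/2, 1 } = 11/32
edge 7 of 15 (RED): { 0, 1/4, 5/16 | 11/32, 3/8, 1/2, 1 } = 21/64
edge 8 of 15 (BLUE): { 0, 1/4, 5/16, 21/64 | 11/32, 3/8, 1/2, 1 } = 43/128
edge 9 of 15 (BLUE): { 0, 1/4, 5/16, 21/64, 43/128 | 11/32, 3/8, 1/2, 1 } = 87/256
edge 10 of 15 (BLUE): { 0, 1/4, 5/16, 21/64, 43/128, 87/256 | 11/32, 3/8, 1/2, 1 } = 175/512
edge 11 of 15 (BLUE): { 0, 1/4, 5/16, 21/64, 43/128, 87/256, 175/512 | 11/32, 3/8, 1/2, 1 } = 351/1024
edge 12 of 15 (BLUE): { 0, 1/4, 5/16, 21/64, 43/128, 87/256, 175/512, 351/1024 | 11/32, 3/8, 1/2, 1 } = 703/2048
edge 13 of 15 (BLUE): { 0, 1/4, 5/16, 21/64, 43/128, 87/256, 175/512, 351/1024, 703/2048 | 11/32, 3/8, 1/2, 1 } = 1407/4096
edge 14 of 15 (RED): { 0, 1/4, 5/16, 21/64, 43/128, 87/256, 175/512, 351/1024, 703/2048 | 1407/4096, 11/32, 3/8, 1/2, 1 } = 2813/8192
edge 15 of 15 (RED): { 0, 1/4, 5/16, 21/64, 43/128, 87/256, 175/512, 351/1024, 703/2048 | 2813/8192, 1407/4096, 11/32, 3/8, 1/2, 1 } = 5625/16384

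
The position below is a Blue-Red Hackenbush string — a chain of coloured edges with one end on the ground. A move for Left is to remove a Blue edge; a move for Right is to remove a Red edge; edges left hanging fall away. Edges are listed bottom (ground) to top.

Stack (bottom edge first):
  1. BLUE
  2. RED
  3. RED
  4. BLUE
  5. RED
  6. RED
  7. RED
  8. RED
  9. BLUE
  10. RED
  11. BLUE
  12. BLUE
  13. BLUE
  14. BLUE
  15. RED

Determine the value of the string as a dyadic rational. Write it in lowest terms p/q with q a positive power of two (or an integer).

4285/16384

Build g(s[:k]) for k = 1..15, string s = BLUE RED RED BLUE RED RED RED RED BLUE RED BLUE BLUE BLUE BLUE RED.
edge 1 of 15 (BLUE): { 0 | none } -> 1
edge 2 of 15 (RED): { 0 | 1 } -> 1/2
edge 3 of 15 (RED): { 0 | 1/2, 1 } -> 1/4
edge 4 of 15 (BLUE): { 0, 1/4 | 1/2, 1 } -> 3/8
edge 5 of 15 (RED): { 0, 1/4 | 3/8, 1/2, 1 } -> 5/16
edge 6 of 15 (RED): { 0, 1/4 | 5/16, 3/8, 1/2, 1 } -> 9/32
edge 7 of 15 (RED): { 0, 1/4 | 9/32, 5/16, 3/8, 1/2, 1 } -> 17/64
edge 8 of 15 (RED): { 0, 1/4 | 17/64, 9/32, 5/16, 3/8, 1/2, 1 } -> 33/128
edge 9 of 15 (BLUE): { 0, 1/4, 33/128 | 17/64, 9/32, 5/16, 3/8, 1/2, 1 } -> 67/256
edge 10 of 15 (RED): { 0, 1/4, 33/128 | 67/256, 17/64, 9/32, 5/16, 3/8, 1/2, 1 } -> 133/512
edge 11 of 15 (BLUE): { 0, 1/4, 33/128, 133/512 | 67/256, 17/64, 9/32, 5/16, 3/8, 1/2, 1 } -> 267/1024
edge 12 of 15 (BLUE): { 0, 1/4, 33/128, 133/512, 267/1024 | 67/256, 17/64, 9/32, 5/16, 3/8, 1/2, 1 } -> 535/2048
edge 13 of 15 (BLUE): { 0, 1/4, 33/128, 133/512, 267/1024, 535/2048 | 67/256, 17/64, 9/32, 5/16, 3/8, 1/2, 1 } -> 1071/4096
edge 14 of 15 (BLUE): { 0, 1/4, 33/128, 133/512, 267/1024, 535/2048, 1071/4096 | 67/256, 17/64, 9/32, 5/16, 3/8, 1/2, 1 } -> 2143/8192
edge 15 of 15 (RED): { 0, 1/4, 33/128, 133/512, 267/1024, 535/2048, 1071/4096 | 2143/8192, 67/256, 17/64, 9/32, 5/16, 3/8, 1/2, 1 } -> 4285/16384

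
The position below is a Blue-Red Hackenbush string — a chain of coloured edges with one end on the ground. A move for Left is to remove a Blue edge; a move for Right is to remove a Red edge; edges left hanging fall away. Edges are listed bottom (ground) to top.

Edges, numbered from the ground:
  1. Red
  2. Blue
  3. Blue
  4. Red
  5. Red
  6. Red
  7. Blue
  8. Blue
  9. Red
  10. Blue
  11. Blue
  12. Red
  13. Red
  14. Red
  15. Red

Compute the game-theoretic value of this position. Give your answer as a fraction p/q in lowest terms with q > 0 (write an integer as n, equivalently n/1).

-7327/16384

Recurse on prefixes of the 15-edge string Red Blue Blue Red Red Red Blue Blue Red Blue Blue Red Red Red Red:
G_1 [R]  L=[·]  R=[0]  ⇒ -1
G_2 [RB]  L=[-1]  R=[0]  ⇒ -1/2
G_3 [RBB]  L=[-1; -1/2]  R=[0]  ⇒ -1/4
G_4 [RBBR]  L=[-1; -1/2]  R=[-1/4; 0]  ⇒ -3/8
G_5 [RBBRR]  L=[-1; -1/2]  R=[-3/8; -1/4; 0]  ⇒ -7/16
G_6 [RBBRRR]  L=[-1; -1/2]  R=[-7/16; -3/8; -1/4; 0]  ⇒ -15/32
G_7 [RBBRRRB]  L=[-1; -1/2; -15/32]  R=[-7/16; -3/8; -1/4; 0]  ⇒ -29/64
G_8 [RBBRRRBB]  L=[-1; -1/2; -15/32; -29/64]  R=[-7/16; -3/8; -1/4; 0]  ⇒ -57/128
G_9 [RBBRRRBBR]  L=[-1; -1/2; -15/32; -29/64]  R=[-57/128; -7/16; -3/8; -1/4; 0]  ⇒ -115/256
G_10 [RBBRRRBBRB]  L=[-1; -1/2; -15/32; -29/64; -115/256]  R=[-57/128; -7/16; -3/8; -1/4; 0]  ⇒ -229/512
G_11 [RBBRRRBBRBB]  L=[-1; -1/2; -15/32; -29/64; -115/256; -229/512]  R=[-57/128; -7/16; -3/8; -1/4; 0]  ⇒ -457/1024
G_12 [RBBRRRBBRBBR]  L=[-1; -1/2; -15/32; -29/64; -115/256; -229/512]  R=[-457/1024; -57/128; -7/16; -3/8; -1/4; 0]  ⇒ -915/2048
G_13 [RBBRRRBBRBBRR]  L=[-1; -1/2; -15/32; -29/64; -115/256; -229/512]  R=[-915/2048; -457/1024; -57/128; -7/16; -3/8; -1/4; 0]  ⇒ -1831/4096
G_14 [RBBRRRBBRBBRRR]  L=[-1; -1/2; -15/32; -29/64; -115/256; -229/512]  R=[-1831/4096; -915/2048; -457/1024; -57/128; -7/16; -3/8; -1/4; 0]  ⇒ -3663/8192
G_15 [RBBRRRBBRBBRRRR]  L=[-1; -1/2; -15/32; -29/64; -115/256; -229/512]  R=[-3663/8192; -1831/4096; -915/2048; -457/1024; -57/128; -7/16; -3/8; -1/4; 0]  ⇒ -7327/16384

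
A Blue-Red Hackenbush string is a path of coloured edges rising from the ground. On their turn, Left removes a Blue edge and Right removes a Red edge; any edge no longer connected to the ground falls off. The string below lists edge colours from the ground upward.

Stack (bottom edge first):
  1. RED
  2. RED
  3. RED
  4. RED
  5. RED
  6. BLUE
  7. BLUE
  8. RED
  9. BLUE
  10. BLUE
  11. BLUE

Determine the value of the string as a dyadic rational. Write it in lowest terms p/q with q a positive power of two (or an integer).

-273/64

edge 1 of 11 (RED): { — | 0 } => -1
edge 2 of 11 (RED): { — | -1,0 } => -2
edge 3 of 11 (RED): { — | -2,-1,0 } => -3
edge 4 of 11 (RED): { — | -3,-2,-1,0 } => -4
edge 5 of 11 (RED): { — | -4,-3,-2,-1,0 } => -5
edge 6 of 11 (BLUE): { -5 | -4,-3,-2,-1,0 } => -9/2
edge 7 of 11 (BLUE): { -5,-9/2 | -4,-3,-2,-1,0 } => -17/4
edge 8 of 11 (RED): { -5,-9/2 | -17/4,-4,-3,-2,-1,0 } => -35/8
edge 9 of 11 (BLUE): { -5,-9/2,-35/8 | -17/4,-4,-3,-2,-1,0 } => -69/16
edge 10 of 11 (BLUE): { -5,-9/2,-35/8,-69/16 | -17/4,-4,-3,-2,-1,0 } => -137/32
edge 11 of 11 (BLUE): { -5,-9/2,-35/8,-69/16,-137/32 | -17/4,-4,-3,-2,-1,0 } => -273/64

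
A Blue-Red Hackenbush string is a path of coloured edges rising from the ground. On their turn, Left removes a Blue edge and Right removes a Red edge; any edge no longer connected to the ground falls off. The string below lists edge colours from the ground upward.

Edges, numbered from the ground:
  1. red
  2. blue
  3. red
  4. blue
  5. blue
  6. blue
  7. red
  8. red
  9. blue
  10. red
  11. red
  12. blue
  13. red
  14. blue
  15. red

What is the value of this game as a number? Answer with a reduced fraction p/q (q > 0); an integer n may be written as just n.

step 1: add red to get r; options L={ none } R={ 0 } ⇒ -1
step 2: add blue to get rb; options L={ -1 } R={ 0 } ⇒ -1/2
step 3: add red to get rbr; options L={ -1 } R={ -1/2; 0 } ⇒ -3/4
step 4: add blue to get rbrb; options L={ -1; -3/4 } R={ -1/2; 0 } ⇒ -5/8
step 5: add blue to get rbrbb; options L={ -1; -3/4; -5/8 } R={ -1/2; 0 } ⇒ -9/16
step 6: add blue to get rbrbbb; options L={ -1; -3/4; -5/8; -9/16 } R={ -1/2; 0 } ⇒ -17/32
step 7: add red to get rbrbbbr; options L={ -1; -3/4; -5/8; -9/16 } R={ -17/32; -1/2; 0 } ⇒ -35/64
step 8: add red to get rbrbbbrr; options L={ -1; -3/4; -5/8; -9/16 } R={ -35/64; -17/32; -1/2; 0 } ⇒ -71/128
step 9: add blue to get rbrbbbrrb; options L={ -1; -3/4; -5/8; -9/16; -71/128 } R={ -35/64; -17/32; -1/2; 0 } ⇒ -141/256
step 10: add red to get rbrbbbrrbr; options L={ -1; -3/4; -5/8; -9/16; -71/128 } R={ -141/256; -35/64; -17/32; -1/2; 0 } ⇒ -283/512
step 11: add red to get rbrbbbrrbrr; options L={ -1; -3/4; -5/8; -9/16; -71/128 } R={ -283/512; -141/256; -35/64; -17/32; -1/2; 0 } ⇒ -567/1024
step 12: add blue to get rbrbbbrrbrrb; options L={ -1; -3/4; -5/8; -9/16; -71/128; -567/1024 } R={ -283/512; -141/256; -35/64; -17/32; -1/2; 0 } ⇒ -1133/2048
step 13: add red to get rbrbbbrrbrrbr; options L={ -1; -3/4; -5/8; -9/16; -71/128; -567/1024 } R={ -1133/2048; -283/512; -141/256; -35/64; -17/32; -1/2; 0 } ⇒ -2267/4096
step 14: add blue to get rbrbbbrrbrrbrb; options L={ -1; -3/4; -5/8; -9/16; -71/128; -567/1024; -2267/4096 } R={ -1133/2048; -283/512; -141/256; -35/64; -17/32; -1/2; 0 } ⇒ -4533/8192
step 15: add red to get rbrbbbrrbrrbrbr; options L={ -1; -3/4; -5/8; -9/16; -71/128; -567/1024; -2267/4096 } R={ -4533/8192; -1133/2048; -283/512; -141/256; -35/64; -17/32; -1/2; 0 } ⇒ -9067/16384

-9067/16384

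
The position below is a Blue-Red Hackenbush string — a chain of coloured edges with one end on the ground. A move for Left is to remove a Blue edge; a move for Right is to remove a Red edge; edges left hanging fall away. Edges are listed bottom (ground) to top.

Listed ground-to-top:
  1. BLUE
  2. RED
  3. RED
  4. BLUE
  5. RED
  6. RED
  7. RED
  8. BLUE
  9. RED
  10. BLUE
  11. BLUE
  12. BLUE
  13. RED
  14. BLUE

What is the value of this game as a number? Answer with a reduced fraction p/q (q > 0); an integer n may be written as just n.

2235/8192

B: Left { 0 }, Right { · } so simplest 1
BR: Left { 0 }, Right { 1 } so simplest 1/2
BRR: Left { 0 }, Right { 1/2 1 } so simplest 1/4
BRRB: Left { 0 1/4 }, Right { 1/2 1 } so simplest 3/8
BRRBR: Left { 0 1/4 }, Right { 3/8 1/2 1 } so simplest 5/16
BRRBRR: Left { 0 1/4 }, Right { 5/16 3/8 1/2 1 } so simplest 9/32
BRRBRRR: Left { 0 1/4 }, Right { 9/32 5/16 3/8 1/2 1 } so simplest 17/64
BRRBRRRB: Left { 0 1/4 17/64 }, Right { 9/32 5/16 3/8 1/2 1 } so simplest 35/128
BRRBRRRBR: Left { 0 1/4 17/64 }, Right { 35/128 9/32 5/16 3/8 1/2 1 } so simplest 69/256
BRRBRRRBRB: Left { 0 1/4 17/64 69/256 }, Right { 35/128 9/32 5/16 3/8 1/2 1 } so simplest 139/512
BRRBRRRBRBB: Left { 0 1/4 17/64 69/256 139/512 }, Right { 35/128 9/32 5/16 3/8 1/2 1 } so simplest 279/1024
BRRBRRRBRBBB: Left { 0 1/4 17/64 69/256 139/512 279/1024 }, Right { 35/128 9/32 5/16 3/8 1/2 1 } so simplest 559/2048
BRRBRRRBRBBBR: Left { 0 1/4 17/64 69/256 139/512 279/1024 }, Right { 559/2048 35/128 9/32 5/16 3/8 1/2 1 } so simplest 1117/4096
BRRBRRRBRBBBRB: Left { 0 1/4 17/64 69/256 139/512 279/1024 1117/4096 }, Right { 559/2048 35/128 9/32 5/16 3/8 1/2 1 } so simplest 2235/8192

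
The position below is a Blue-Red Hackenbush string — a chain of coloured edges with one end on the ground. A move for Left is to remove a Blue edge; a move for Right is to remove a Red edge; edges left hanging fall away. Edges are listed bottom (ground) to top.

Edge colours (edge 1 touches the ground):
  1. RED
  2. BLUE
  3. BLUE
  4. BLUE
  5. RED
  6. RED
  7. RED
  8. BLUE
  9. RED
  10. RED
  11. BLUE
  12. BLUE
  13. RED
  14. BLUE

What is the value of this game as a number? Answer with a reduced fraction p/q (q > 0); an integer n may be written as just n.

1 of 14 · R · max L −∞ · min R 0 = -1
2 of 14 · RB · max L -1 · min R 0 = -1/2
3 of 14 · RBB · max L -1/2 · min R 0 = -1/4
4 of 14 · RBBB · max L -1/4 · min R 0 = -1/8
5 of 14 · RBBBR · max L -1/4 · min R -1/8 = -3/16
6 of 14 · RBBBRR · max L -1/4 · min R -3/16 = -7/32
7 of 14 · RBBBRRR · max L -1/4 · min R -7/32 = -15/64
8 of 14 · RBBBRRRB · max L -15/64 · min R -7/32 = -29/128
9 of 14 · RBBBRRRBR · max L -15/64 · min R -29/128 = -59/256
10 of 14 · RBBBRRRBRR · max L -15/64 · min R -59/256 = -119/512
11 of 14 · RBBBRRRBRRB · max L -119/512 · min R -59/256 = -237/1024
12 of 14 · RBBBRRRBRRBB · max L -237/1024 · min R -59/256 = -473/2048
13 of 14 · RBBBRRRBRRBBR · max L -237/1024 · min R -473/2048 = -947/4096
14 of 14 · RBBBRRRBRRBBRB · max L -947/4096 · min R -473/2048 = -1893/8192

-1893/8192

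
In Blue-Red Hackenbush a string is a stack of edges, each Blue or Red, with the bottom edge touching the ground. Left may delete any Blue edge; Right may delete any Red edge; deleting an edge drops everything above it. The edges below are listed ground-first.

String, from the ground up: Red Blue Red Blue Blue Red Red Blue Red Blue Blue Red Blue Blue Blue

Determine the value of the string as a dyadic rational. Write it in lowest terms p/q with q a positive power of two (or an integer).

-9873/16384

g(R) = { none | 0 } => -1
g(RB) = { -1 | 0 } => -1/2
g(RBR) = { -1 | -1/2,0 } => -3/4
g(RBRB) = { -1,-3/4 | -1/2,0 } => -5/8
g(RBRBB) = { -1,-3/4,-5/8 | -1/2,0 } => -9/16
g(RBRBBR) = { -1,-3/4,-5/8 | -9/16,-1/2,0 } => -19/32
g(RBRBBRR) = { -1,-3/4,-5/8 | -19/32,-9/16,-1/2,0 } => -39/64
g(RBRBBRRB) = { -1,-3/4,-5/8,-39/64 | -19/32,-9/16,-1/2,0 } => -77/128
g(RBRBBRRBR) = { -1,-3/4,-5/8,-39/64 | -77/128,-19/32,-9/16,-1/2,0 } => -155/256
g(RBRBBRRBRB) = { -1,-3/4,-5/8,-39/64,-155/256 | -77/128,-19/32,-9/16,-1/2,0 } => -309/512
g(RBRBBRRBRBB) = { -1,-3/4,-5/8,-39/64,-155/256,-309/512 | -77/128,-19/32,-9/16,-1/2,0 } => -617/1024
g(RBRBBRRBRBBR) = { -1,-3/4,-5/8,-39/64,-155/256,-309/512 | -617/1024,-77/128,-19/32,-9/16,-1/2,0 } => -1235/2048
g(RBRBBRRBRBBRB) = { -1,-3/4,-5/8,-39/64,-155/256,-309/512,-1235/2048 | -617/1024,-77/128,-19/32,-9/16,-1/2,0 } => -2469/4096
g(RBRBBRRBRBBRBB) = { -1,-3/4,-5/8,-39/64,-155/256,-309/512,-1235/2048,-2469/4096 | -617/1024,-77/128,-19/32,-9/16,-1/2,0 } => -4937/8192
g(RBRBBRRBRBBRBBB) = { -1,-3/4,-5/8,-39/64,-155/256,-309/512,-1235/2048,-2469/4096,-4937/8192 | -617/1024,-77/128,-19/32,-9/16,-1/2,0 } => -9873/16384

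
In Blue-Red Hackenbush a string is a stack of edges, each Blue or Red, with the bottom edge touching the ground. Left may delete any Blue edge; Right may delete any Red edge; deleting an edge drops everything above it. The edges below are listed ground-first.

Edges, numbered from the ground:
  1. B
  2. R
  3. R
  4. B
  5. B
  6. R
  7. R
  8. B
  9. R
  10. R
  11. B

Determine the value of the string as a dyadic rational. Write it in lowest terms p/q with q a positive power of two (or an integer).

403/1024

B: Left { 0 }, Right {  } → simplest 1
BR: Left { 0 }, Right { 1 } → simplest 1/2
BRR: Left { 0 }, Right { 1/2; 1 } → simplest 1/4
BRRB: Left { 0; 1/4 }, Right { 1/2; 1 } → simplest 3/8
BRRBB: Left { 0; 1/4; 3/8 }, Right { 1/2; 1 } → simplest 7/16
BRRBBR: Left { 0; 1/4; 3/8 }, Right { 7/16; 1/2; 1 } → simplest 13/32
BRRBBRR: Left { 0; 1/4; 3/8 }, Right { 13/32; 7/16; 1/2; 1 } → simplest 25/64
BRRBBRRB: Left { 0; 1/4; 3/8; 25/64 }, Right { 13/32; 7/16; 1/2; 1 } → simplest 51/128
BRRBBRRBR: Left { 0; 1/4; 3/8; 25/64 }, Right { 51/128; 13/32; 7/16; 1/2; 1 } → simplest 101/256
BRRBBRRBRR: Left { 0; 1/4; 3/8; 25/64 }, Right { 101/256; 51/128; 13/32; 7/16; 1/2; 1 } → simplest 201/512
BRRBBRRBRRB: Left { 0; 1/4; 3/8; 25/64; 201/512 }, Right { 101/256; 51/128; 13/32; 7/16; 1/2; 1 } → simplest 403/1024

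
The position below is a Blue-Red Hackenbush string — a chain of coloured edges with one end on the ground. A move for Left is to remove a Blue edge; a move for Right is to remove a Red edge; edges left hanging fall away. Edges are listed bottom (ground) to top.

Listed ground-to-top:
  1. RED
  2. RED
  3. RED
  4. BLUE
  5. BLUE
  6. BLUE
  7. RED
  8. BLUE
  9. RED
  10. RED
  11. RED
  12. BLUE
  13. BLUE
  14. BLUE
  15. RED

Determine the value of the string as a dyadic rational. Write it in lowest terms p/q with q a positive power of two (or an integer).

edge 1 of 15 (RED): { — | 0 } = -1
edge 2 of 15 (RED): { — | -1 0 } = -2
edge 3 of 15 (RED): { — | -2 -1 0 } = -3
edge 4 of 15 (BLUE): { -3 | -2 -1 0 } = -5/2
edge 5 of 15 (BLUE): { -3 -5/2 | -2 -1 0 } = -9/4
edge 6 of 15 (BLUE): { -3 -5/2 -9/4 | -2 -1 0 } = -17/8
edge 7 of 15 (RED): { -3 -5/2 -9/4 | -17/8 -2 -1 0 } = -35/16
edge 8 of 15 (BLUE): { -3 -5/2 -9/4 -35/16 | -17/8 -2 -1 0 } = -69/32
edge 9 of 15 (RED): { -3 -5/2 -9/4 -35/16 | -69/32 -17/8 -2 -1 0 } = -139/64
edge 10 of 15 (RED): { -3 -5/2 -9/4 -35/16 | -139/64 -69/32 -17/8 -2 -1 0 } = -279/128
edge 11 of 15 (RED): { -3 -5/2 -9/4 -35/16 | -279/128 -139/64 -69/32 -17/8 -2 -1 0 } = -559/256
edge 12 of 15 (BLUE): { -3 -5/2 -9/4 -35/16 -559/256 | -279/128 -139/64 -69/32 -17/8 -2 -1 0 } = -1117/512
edge 13 of 15 (BLUE): { -3 -5/2 -9/4 -35/16 -559/256 -1117/512 | -279/128 -139/64 -69/32 -17/8 -2 -1 0 } = -2233/1024
edge 14 of 15 (BLUE): { -3 -5/2 -9/4 -35/16 -559/256 -1117/512 -2233/1024 | -279/128 -139/64 -69/32 -17/8 -2 -1 0 } = -4465/2048
edge 15 of 15 (RED): { -3 -5/2 -9/4 -35/16 -559/256 -1117/512 -2233/1024 | -4465/2048 -279/128 -139/64 -69/32 -17/8 -2 -1 0 } = -8931/4096

-8931/4096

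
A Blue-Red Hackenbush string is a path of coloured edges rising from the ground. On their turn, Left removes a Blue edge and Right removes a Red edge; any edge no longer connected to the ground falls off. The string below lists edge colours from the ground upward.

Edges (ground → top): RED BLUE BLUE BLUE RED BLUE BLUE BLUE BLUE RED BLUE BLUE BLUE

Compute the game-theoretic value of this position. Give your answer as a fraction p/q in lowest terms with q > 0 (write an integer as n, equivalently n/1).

-529/4096

1 of 13 · R · max L −∞ · min R 0 — -1
2 of 13 · RB · max L -1 · min R 0 — -1/2
3 of 13 · RBB · max L -1/2 · min R 0 — -1/4
4 of 13 · RBBB · max L -1/4 · min R 0 — -1/8
5 of 13 · RBBBR · max L -1/4 · min R -1/8 — -3/16
6 of 13 · RBBBRB · max L -3/16 · min R -1/8 — -5/32
7 of 13 · RBBBRBB · max L -5/32 · min R -1/8 — -9/64
8 of 13 · RBBBRBBB · max L -9/64 · min R -1/8 — -17/128
9 of 13 · RBBBRBBBB · max L -17/128 · min R -1/8 — -33/256
10 of 13 · RBBBRBBBBR · max L -17/128 · min R -33/256 — -67/512
11 of 13 · RBBBRBBBBRB · max L -67/512 · min R -33/256 — -133/1024
12 of 13 · RBBBRBBBBRBB · max L -133/1024 · min R -33/256 — -265/2048
13 of 13 · RBBBRBBBBRBBB · max L -265/2048 · min R -33/256 — -529/4096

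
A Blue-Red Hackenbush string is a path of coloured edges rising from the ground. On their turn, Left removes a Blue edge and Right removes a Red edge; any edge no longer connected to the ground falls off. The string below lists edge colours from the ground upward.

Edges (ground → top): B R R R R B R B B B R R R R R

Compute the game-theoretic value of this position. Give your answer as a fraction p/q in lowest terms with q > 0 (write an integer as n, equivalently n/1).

Prefix values for B R R R R B R B B B R R R R R via {L|R} + simplicity:
g_1 [B]  L=[0]  R=[]  -> 1
g_2 [BR]  L=[0]  R=[1]  -> 1/2
g_3 [BRR]  L=[0]  R=[1/2 1]  -> 1/4
g_4 [BRRR]  L=[0]  R=[1/4 1/2 1]  -> 1/8
g_5 [BRRRR]  L=[0]  R=[1/8 1/4 1/2 1]  -> 1/16
g_6 [BRRRRB]  L=[0 1/16]  R=[1/8 1/4 1/2 1]  -> 3/32
g_7 [BRRRRBR]  L=[0 1/16]  R=[3/32 1/8 1/4 1/2 1]  -> 5/64
g_8 [BRRRRBRB]  L=[0 1/16 5/64]  R=[3/32 1/8 1/4 1/2 1]  -> 11/128
g_9 [BRRRRBRBB]  L=[0 1/16 5/64 11/128]  R=[3/32 1/8 1/4 1/2 1]  -> 23/256
g_10 [BRRRRBRBBB]  L=[0 1/16 5/64 11/128 23/256]  R=[3/32 1/8 1/4 1/2 1]  -> 47/512
g_11 [BRRRRBRBBBR]  L=[0 1/16 5/64 11/128 23/256]  R=[47/512 3/32 1/8 1/4 1/2 1]  -> 93/1024
g_12 [BRRRRBRBBBRR]  L=[0 1/16 5/64 11/128 23/256]  R=[93/1024 47/512 3/32 1/8 1/4 1/2 1]  -> 185/2048
g_13 [BRRRRBRBBBRRR]  L=[0 1/16 5/64 11/128 23/256]  R=[185/2048 93/1024 47/512 3/32 1/8 1/4 1/2 1]  -> 369/4096
g_14 [BRRRRBRBBBRRRR]  L=[0 1/16 5/64 11/128 23/256]  R=[369/4096 185/2048 93/1024 47/512 3/32 1/8 1/4 1/2 1]  -> 737/8192
g_15 [BRRRRBRBBBRRRRR]  L=[0 1/16 5/64 11/128 23/256]  R=[737/8192 369/4096 185/2048 93/1024 47/512 3/32 1/8 1/4 1/2 1]  -> 1473/16384

1473/16384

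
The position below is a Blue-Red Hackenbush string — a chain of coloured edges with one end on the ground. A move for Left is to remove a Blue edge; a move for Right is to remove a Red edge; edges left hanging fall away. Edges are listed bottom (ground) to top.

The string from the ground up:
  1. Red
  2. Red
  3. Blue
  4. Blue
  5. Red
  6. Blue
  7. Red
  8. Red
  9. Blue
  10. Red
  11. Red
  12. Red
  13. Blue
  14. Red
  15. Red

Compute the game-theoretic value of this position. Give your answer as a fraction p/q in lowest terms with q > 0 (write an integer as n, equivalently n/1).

-11127/8192

Build g(s[:k]) for k = 1..15, string s = Red Red Blue Blue Red Blue Red Red Blue Red Red Red Blue Red Red.
step 1: add Red to get R; options L={ (no moves) } R={ 0 } — -1
step 2: add Red to get RR; options L={ (no moves) } R={ -1 0 } — -2
step 3: add Blue to get RRB; options L={ -2 } R={ -1 0 } — -3/2
step 4: add Blue to get RRBB; options L={ -2 -3/2 } R={ -1 0 } — -5/4
step 5: add Red to get RRBBR; options L={ -2 -3/2 } R={ -5/4 -1 0 } — -11/8
step 6: add Blue to get RRBBRB; options L={ -2 -3/2 -11/8 } R={ -5/4 -1 0 } — -21/16
step 7: add Red to get RRBBRBR; options L={ -2 -3/2 -11/8 } R={ -21/16 -5/4 -1 0 } — -43/32
step 8: add Red to get RRBBRBRR; options L={ -2 -3/2 -11/8 } R={ -43/32 -21/16 -5/4 -1 0 } — -87/64
step 9: add Blue to get RRBBRBRRB; options L={ -2 -3/2 -11/8 -87/64 } R={ -43/32 -21/16 -5/4 -1 0 } — -173/128
step 10: add Red to get RRBBRBRRBR; options L={ -2 -3/2 -11/8 -87/64 } R={ -173/128 -43/32 -21/16 -5/4 -1 0 } — -347/256
step 11: add Red to get RRBBRBRRBRR; options L={ -2 -3/2 -11/8 -87/64 } R={ -347/256 -173/128 -43/32 -21/16 -5/4 -1 0 } — -695/512
step 12: add Red to get RRBBRBRRBRRR; options L={ -2 -3/2 -11/8 -87/64 } R={ -695/512 -347/256 -173/128 -43/32 -21/16 -5/4 -1 0 } — -1391/1024
step 13: add Blue to get RRBBRBRRBRRRB; options L={ -2 -3/2 -11/8 -87/64 -1391/1024 } R={ -695/512 -347/256 -173/128 -43/32 -21/16 -5/4 -1 0 } — -2781/2048
step 14: add Red to get RRBBRBRRBRRRBR; options L={ -2 -3/2 -11/8 -87/64 -1391/1024 } R={ -2781/2048 -695/512 -347/256 -173/128 -43/32 -21/16 -5/4 -1 0 } — -5563/4096
step 15: add Red to get RRBBRBRRBRRRBRR; options L={ -2 -3/2 -11/8 -87/64 -1391/1024 } R={ -5563/4096 -2781/2048 -695/512 -347/256 -173/128 -43/32 -21/16 -5/4 -1 0 } — -11127/8192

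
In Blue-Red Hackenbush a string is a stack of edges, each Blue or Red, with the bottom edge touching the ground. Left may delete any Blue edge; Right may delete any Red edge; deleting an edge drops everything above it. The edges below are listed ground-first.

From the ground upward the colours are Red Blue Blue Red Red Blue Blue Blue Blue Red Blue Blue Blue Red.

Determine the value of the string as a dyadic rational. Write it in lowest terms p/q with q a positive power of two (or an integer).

Build G(s[:k]) for k = 1..14, string s = Red Blue Blue Red Red Blue Blue Blue Blue Red Blue Blue Blue Red.
step 1: add Red to get R; options L={ none } R={ 0 } ⇒ -1
step 2: add Blue to get RB; options L={ -1 } R={ 0 } ⇒ -1/2
step 3: add Blue to get RBB; options L={ -1,-1/2 } R={ 0 } ⇒ -1/4
step 4: add Red to get RBBR; options L={ -1,-1/2 } R={ -1/4,0 } ⇒ -3/8
step 5: add Red to get RBBRR; options L={ -1,-1/2 } R={ -3/8,-1/4,0 } ⇒ -7/16
step 6: add Blue to get RBBRRB; options L={ -1,-1/2,-7/16 } R={ -3/8,-1/4,0 } ⇒ -13/32
step 7: add Blue to get RBBRRBB; options L={ -1,-1/2,-7/16,-13/32 } R={ -3/8,-1/4,0 } ⇒ -25/64
step 8: add Blue to get RBBRRBBB; options L={ -1,-1/2,-7/16,-13/32,-25/64 } R={ -3/8,-1/4,0 } ⇒ -49/128
step 9: add Blue to get RBBRRBBBB; options L={ -1,-1/2,-7/16,-13/32,-25/64,-49/128 } R={ -3/8,-1/4,0 } ⇒ -97/256
step 10: add Red to get RBBRRBBBBR; options L={ -1,-1/2,-7/16,-13/32,-25/64,-49/128 } R={ -97/256,-3/8,-1/4,0 } ⇒ -195/512
step 11: add Blue to get RBBRRBBBBRB; options L={ -1,-1/2,-7/16,-13/32,-25/64,-49/128,-195/512 } R={ -97/256,-3/8,-1/4,0 } ⇒ -389/1024
step 12: add Blue to get RBBRRBBBBRBB; options L={ -1,-1/2,-7/16,-13/32,-25/64,-49/128,-195/512,-389/1024 } R={ -97/256,-3/8,-1/4,0 } ⇒ -777/2048
step 13: add Blue to get RBBRRBBBBRBBB; options L={ -1,-1/2,-7/16,-13/32,-25/64,-49/128,-195/512,-389/1024,-777/2048 } R={ -97/256,-3/8,-1/4,0 } ⇒ -1553/4096
step 14: add Red to get RBBRRBBBBRBBBR; options L={ -1,-1/2,-7/16,-13/32,-25/64,-49/128,-195/512,-389/1024,-777/2048 } R={ -1553/4096,-97/256,-3/8,-1/4,0 } ⇒ -3107/8192

-3107/8192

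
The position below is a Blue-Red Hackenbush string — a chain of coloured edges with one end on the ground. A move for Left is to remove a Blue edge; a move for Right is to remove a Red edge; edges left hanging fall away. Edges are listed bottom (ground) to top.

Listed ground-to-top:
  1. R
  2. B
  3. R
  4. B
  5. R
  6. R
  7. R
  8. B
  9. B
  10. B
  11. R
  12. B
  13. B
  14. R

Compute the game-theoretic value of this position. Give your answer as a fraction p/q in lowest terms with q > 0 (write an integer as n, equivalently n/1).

-5907/8192

value(R) = { none | 0 } → -1
value(RB) = { -1 | 0 } → -1/2
value(RBR) = { -1 | -1/2; 0 } → -3/4
value(RBRB) = { -1; -3/4 | -1/2; 0 } → -5/8
value(RBRBR) = { -1; -3/4 | -5/8; -1/2; 0 } → -11/16
value(RBRBRR) = { -1; -3/4 | -11/16; -5/8; -1/2; 0 } → -23/32
value(RBRBRRR) = { -1; -3/4 | -23/32; -11/16; -5/8; -1/2; 0 } → -47/64
value(RBRBRRRB) = { -1; -3/4; -47/64 | -23/32; -11/16; -5/8; -1/2; 0 } → -93/128
value(RBRBRRRBB) = { -1; -3/4; -47/64; -93/128 | -23/32; -11/16; -5/8; -1/2; 0 } → -185/256
value(RBRBRRRBBB) = { -1; -3/4; -47/64; -93/128; -185/256 | -23/32; -11/16; -5/8; -1/2; 0 } → -369/512
value(RBRBRRRBBBR) = { -1; -3/4; -47/64; -93/128; -185/256 | -369/512; -23/32; -11/16; -5/8; -1/2; 0 } → -739/1024
value(RBRBRRRBBBRB) = { -1; -3/4; -47/64; -93/128; -185/256; -739/1024 | -369/512; -23/32; -11/16; -5/8; -1/2; 0 } → -1477/2048
value(RBRBRRRBBBRBB) = { -1; -3/4; -47/64; -93/128; -185/256; -739/1024; -1477/2048 | -369/512; -23/32; -11/16; -5/8; -1/2; 0 } → -2953/4096
value(RBRBRRRBBBRBBR) = { -1; -3/4; -47/64; -93/128; -185/256; -739/1024; -1477/2048 | -2953/4096; -369/512; -23/32; -11/16; -5/8; -1/2; 0 } → -5907/8192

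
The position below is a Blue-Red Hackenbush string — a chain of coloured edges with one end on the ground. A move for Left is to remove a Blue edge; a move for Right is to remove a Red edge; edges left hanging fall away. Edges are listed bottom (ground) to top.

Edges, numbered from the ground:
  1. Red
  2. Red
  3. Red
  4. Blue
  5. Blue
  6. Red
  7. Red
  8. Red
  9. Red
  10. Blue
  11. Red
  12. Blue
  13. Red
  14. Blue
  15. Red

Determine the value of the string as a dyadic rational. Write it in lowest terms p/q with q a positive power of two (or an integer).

-10155/4096

g(R) = { — | 0 } so -1
g(RR) = { — | -1,0 } so -2
g(RRR) = { — | -2,-1,0 } so -3
g(RRRB) = { -3 | -2,-1,0 } so -5/2
g(RRRBB) = { -3,-5/2 | -2,-1,0 } so -9/4
g(RRRBBR) = { -3,-5/2 | -9/4,-2,-1,0 } so -19/8
g(RRRBBRR) = { -3,-5/2 | -19/8,-9/4,-2,-1,0 } so -39/16
g(RRRBBRRR) = { -3,-5/2 | -39/16,-19/8,-9/4,-2,-1,0 } so -79/32
g(RRRBBRRRR) = { -3,-5/2 | -79/32,-39/16,-19/8,-9/4,-2,-1,0 } so -159/64
g(RRRBBRRRRB) = { -3,-5/2,-159/64 | -79/32,-39/16,-19/8,-9/4,-2,-1,0 } so -317/128
g(RRRBBRRRRBR) = { -3,-5/2,-159/64 | -317/128,-79/32,-39/16,-19/8,-9/4,-2,-1,0 } so -635/256
g(RRRBBRRRRBRB) = { -3,-5/2,-159/64,-635/256 | -317/128,-79/32,-39/16,-19/8,-9/4,-2,-1,0 } so -1269/512
g(RRRBBRRRRBRBR) = { -3,-5/2,-159/64,-635/256 | -1269/512,-317/128,-79/32,-39/16,-19/8,-9/4,-2,-1,0 } so -2539/1024
g(RRRBBRRRRBRBRB) = { -3,-5/2,-159/64,-635/256,-2539/1024 | -1269/512,-317/128,-79/32,-39/16,-19/8,-9/4,-2,-1,0 } so -5077/2048
g(RRRBBRRRRBRBRBR) = { -3,-5/2,-159/64,-635/256,-2539/1024 | -5077/2048,-1269/512,-317/128,-79/32,-39/16,-19/8,-9/4,-2,-1,0 } so -10155/4096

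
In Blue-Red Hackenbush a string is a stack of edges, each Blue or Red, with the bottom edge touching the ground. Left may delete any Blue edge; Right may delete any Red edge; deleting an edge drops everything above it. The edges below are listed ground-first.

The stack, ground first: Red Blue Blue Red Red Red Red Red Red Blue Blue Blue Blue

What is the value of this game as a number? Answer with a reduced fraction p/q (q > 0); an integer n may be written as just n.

R: Left { none }, Right { 0 } → simplest -1
RB: Left { -1 }, Right { 0 } → simplest -1/2
RBB: Left { -1,-1/2 }, Right { 0 } → simplest -1/4
RBBR: Left { -1,-1/2 }, Right { -1/4,0 } → simplest -3/8
RBBRR: Left { -1,-1/2 }, Right { -3/8,-1/4,0 } → simplest -7/16
RBBRRR: Left { -1,-1/2 }, Right { -7/16,-3/8,-1/4,0 } → simplest -15/32
RBBRRRR: Left { -1,-1/2 }, Right { -15/32,-7/16,-3/8,-1/4,0 } → simplest -31/64
RBBRRRRR: Left { -1,-1/2 }, Right { -31/64,-15/32,-7/16,-3/8,-1/4,0 } → simplest -63/128
RBBRRRRRR: Left { -1,-1/2 }, Right { -63/128,-31/64,-15/32,-7/16,-3/8,-1/4,0 } → simplest -127/256
RBBRRRRRRB: Left { -1,-1/2,-127/256 }, Right { -63/128,-31/64,-15/32,-7/16,-3/8,-1/4,0 } → simplest -253/512
RBBRRRRRRBB: Left { -1,-1/2,-127/256,-253/512 }, Right { -63/128,-31/64,-15/32,-7/16,-3/8,-1/4,0 } → simplest -505/1024
RBBRRRRRRBBB: Left { -1,-1/2,-127/256,-253/512,-505/1024 }, Right { -63/128,-31/64,-15/32,-7/16,-3/8,-1/4,0 } → simplest -1009/2048
RBBRRRRRRBBBB: Left { -1,-1/2,-127/256,-253/512,-505/1024,-1009/2048 }, Right { -63/128,-31/64,-15/32,-7/16,-3/8,-1/4,0 } → simplest -2017/4096

-2017/4096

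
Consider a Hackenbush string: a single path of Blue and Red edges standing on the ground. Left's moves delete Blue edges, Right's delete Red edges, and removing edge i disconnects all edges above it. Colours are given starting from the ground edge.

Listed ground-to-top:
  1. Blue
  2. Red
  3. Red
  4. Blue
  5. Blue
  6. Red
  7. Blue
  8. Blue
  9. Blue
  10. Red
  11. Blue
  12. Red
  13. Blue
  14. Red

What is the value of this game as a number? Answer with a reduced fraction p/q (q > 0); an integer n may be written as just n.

3541/8192

val_1 [B]  L=[0]  R=[(no moves)]  so 1
val_2 [BR]  L=[0]  R=[1]  so 1/2
val_3 [BRR]  L=[0]  R=[1/2 1]  so 1/4
val_4 [BRRB]  L=[0 1/4]  R=[1/2 1]  so 3/8
val_5 [BRRBB]  L=[0 1/4 3/8]  R=[1/2 1]  so 7/16
val_6 [BRRBBR]  L=[0 1/4 3/8]  R=[7/16 1/2 1]  so 13/32
val_7 [BRRBBRB]  L=[0 1/4 3/8 13/32]  R=[7/16 1/2 1]  so 27/64
val_8 [BRRBBRBB]  L=[0 1/4 3/8 13/32 27/64]  R=[7/16 1/2 1]  so 55/128
val_9 [BRRBBRBBB]  L=[0 1/4 3/8 13/32 27/64 55/128]  R=[7/16 1/2 1]  so 111/256
val_10 [BRRBBRBBBR]  L=[0 1/4 3/8 13/32 27/64 55/128]  R=[111/256 7/16 1/2 1]  so 221/512
val_11 [BRRBBRBBBRB]  L=[0 1/4 3/8 13/32 27/64 55/128 221/512]  R=[111/256 7/16 1/2 1]  so 443/1024
val_12 [BRRBBRBBBRBR]  L=[0 1/4 3/8 13/32 27/64 55/128 221/512]  R=[443/1024 111/256 7/16 1/2 1]  so 885/2048
val_13 [BRRBBRBBBRBRB]  L=[0 1/4 3/8 13/32 27/64 55/128 221/512 885/2048]  R=[443/1024 111/256 7/16 1/2 1]  so 1771/4096
val_14 [BRRBBRBBBRBRBR]  L=[0 1/4 3/8 13/32 27/64 55/128 221/512 885/2048]  R=[1771/4096 443/1024 111/256 7/16 1/2 1]  so 3541/8192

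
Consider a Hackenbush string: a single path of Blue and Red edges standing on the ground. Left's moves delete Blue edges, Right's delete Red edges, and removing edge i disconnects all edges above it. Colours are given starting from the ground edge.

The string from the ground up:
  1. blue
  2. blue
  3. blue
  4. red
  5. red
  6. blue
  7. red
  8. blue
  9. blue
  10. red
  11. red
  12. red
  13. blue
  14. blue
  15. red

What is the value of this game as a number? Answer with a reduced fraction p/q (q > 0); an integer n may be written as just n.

Recurse on prefixes of the 15-edge string blue blue blue red red blue red blue blue red red red blue blue red:
b: Left { 0 }, Right { · } so simplest 1
bb: Left { 0 1 }, Right { · } so simplest 2
bbb: Left { 0 1 2 }, Right { · } so simplest 3
bbbr: Left { 0 1 2 }, Right { 3 } so simplest 5/2
bbbrr: Left { 0 1 2 }, Right { 5/2 3 } so simplest 9/4
bbbrrb: Left { 0 1 2 9/4 }, Right { 5/2 3 } so simplest 19/8
bbbrrbr: Left { 0 1 2 9/4 }, Right { 19/8 5/2 3 } so simplest 37/16
bbbrrbrb: Left { 0 1 2 9/4 37/16 }, Right { 19/8 5/2 3 } so simplest 75/32
bbbrrbrbb: Left { 0 1 2 9/4 37/16 75/32 }, Right { 19/8 5/2 3 } so simplest 151/64
bbbrrbrbbr: Left { 0 1 2 9/4 37/16 75/32 }, Right { 151/64 19/8 5/2 3 } so simplest 301/128
bbbrrbrbbrr: Left { 0 1 2 9/4 37/16 75/32 }, Right { 301/128 151/64 19/8 5/2 3 } so simplest 601/256
bbbrrbrbbrrr: Left { 0 1 2 9/4 37/16 75/32 }, Right { 601/256 301/128 151/64 19/8 5/2 3 } so simplest 1201/512
bbbrrbrbbrrrb: Left { 0 1 2 9/4 37/16 75/32 1201/512 }, Right { 601/256 301/128 151/64 19/8 5/2 3 } so simplest 2403/1024
bbbrrbrbbrrrbb: Left { 0 1 2 9/4 37/16 75/32 1201/512 2403/1024 }, Right { 601/256 301/128 151/64 19/8 5/2 3 } so simplest 4807/2048
bbbrrbrbbrrrbbr: Left { 0 1 2 9/4 37/16 75/32 1201/512 2403/1024 }, Right { 4807/2048 601/256 301/128 151/64 19/8 5/2 3 } so simplest 9613/4096

9613/4096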